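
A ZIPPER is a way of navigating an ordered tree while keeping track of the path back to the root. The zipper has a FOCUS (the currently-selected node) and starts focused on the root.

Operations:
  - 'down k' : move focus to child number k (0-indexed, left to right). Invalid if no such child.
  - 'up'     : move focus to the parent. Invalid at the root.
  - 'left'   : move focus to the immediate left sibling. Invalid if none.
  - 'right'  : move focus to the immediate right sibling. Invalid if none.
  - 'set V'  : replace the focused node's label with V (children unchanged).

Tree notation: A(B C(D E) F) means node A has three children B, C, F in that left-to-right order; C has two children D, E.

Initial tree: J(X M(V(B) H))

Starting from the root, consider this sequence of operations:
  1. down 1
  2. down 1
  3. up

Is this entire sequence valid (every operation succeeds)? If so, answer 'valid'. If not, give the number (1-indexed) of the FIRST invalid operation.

Step 1 (down 1): focus=M path=1 depth=1 children=['V', 'H'] left=['X'] right=[] parent=J
Step 2 (down 1): focus=H path=1/1 depth=2 children=[] left=['V'] right=[] parent=M
Step 3 (up): focus=M path=1 depth=1 children=['V', 'H'] left=['X'] right=[] parent=J

Answer: valid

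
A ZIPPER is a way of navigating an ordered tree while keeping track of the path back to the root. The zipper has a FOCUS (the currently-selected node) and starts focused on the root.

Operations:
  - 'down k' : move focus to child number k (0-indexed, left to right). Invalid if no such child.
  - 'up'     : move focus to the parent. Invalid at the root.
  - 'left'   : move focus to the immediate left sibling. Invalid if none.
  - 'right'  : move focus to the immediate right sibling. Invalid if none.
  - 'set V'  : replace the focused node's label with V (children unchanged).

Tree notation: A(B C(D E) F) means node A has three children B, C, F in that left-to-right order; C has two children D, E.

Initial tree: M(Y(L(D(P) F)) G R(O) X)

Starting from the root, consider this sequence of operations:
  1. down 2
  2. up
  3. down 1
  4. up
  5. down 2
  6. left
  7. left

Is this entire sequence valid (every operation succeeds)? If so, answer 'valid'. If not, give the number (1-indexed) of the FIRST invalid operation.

Answer: valid

Derivation:
Step 1 (down 2): focus=R path=2 depth=1 children=['O'] left=['Y', 'G'] right=['X'] parent=M
Step 2 (up): focus=M path=root depth=0 children=['Y', 'G', 'R', 'X'] (at root)
Step 3 (down 1): focus=G path=1 depth=1 children=[] left=['Y'] right=['R', 'X'] parent=M
Step 4 (up): focus=M path=root depth=0 children=['Y', 'G', 'R', 'X'] (at root)
Step 5 (down 2): focus=R path=2 depth=1 children=['O'] left=['Y', 'G'] right=['X'] parent=M
Step 6 (left): focus=G path=1 depth=1 children=[] left=['Y'] right=['R', 'X'] parent=M
Step 7 (left): focus=Y path=0 depth=1 children=['L'] left=[] right=['G', 'R', 'X'] parent=M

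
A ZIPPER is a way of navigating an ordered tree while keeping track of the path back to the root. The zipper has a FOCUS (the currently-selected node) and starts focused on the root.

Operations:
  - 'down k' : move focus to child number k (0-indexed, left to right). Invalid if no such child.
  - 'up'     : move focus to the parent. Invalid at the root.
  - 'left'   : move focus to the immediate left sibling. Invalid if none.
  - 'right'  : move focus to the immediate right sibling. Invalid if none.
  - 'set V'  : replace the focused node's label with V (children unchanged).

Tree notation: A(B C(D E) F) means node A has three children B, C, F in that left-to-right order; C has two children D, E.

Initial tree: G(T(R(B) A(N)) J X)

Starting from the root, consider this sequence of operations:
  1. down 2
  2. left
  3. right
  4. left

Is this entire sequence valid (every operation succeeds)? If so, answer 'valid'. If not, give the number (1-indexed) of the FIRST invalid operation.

Step 1 (down 2): focus=X path=2 depth=1 children=[] left=['T', 'J'] right=[] parent=G
Step 2 (left): focus=J path=1 depth=1 children=[] left=['T'] right=['X'] parent=G
Step 3 (right): focus=X path=2 depth=1 children=[] left=['T', 'J'] right=[] parent=G
Step 4 (left): focus=J path=1 depth=1 children=[] left=['T'] right=['X'] parent=G

Answer: valid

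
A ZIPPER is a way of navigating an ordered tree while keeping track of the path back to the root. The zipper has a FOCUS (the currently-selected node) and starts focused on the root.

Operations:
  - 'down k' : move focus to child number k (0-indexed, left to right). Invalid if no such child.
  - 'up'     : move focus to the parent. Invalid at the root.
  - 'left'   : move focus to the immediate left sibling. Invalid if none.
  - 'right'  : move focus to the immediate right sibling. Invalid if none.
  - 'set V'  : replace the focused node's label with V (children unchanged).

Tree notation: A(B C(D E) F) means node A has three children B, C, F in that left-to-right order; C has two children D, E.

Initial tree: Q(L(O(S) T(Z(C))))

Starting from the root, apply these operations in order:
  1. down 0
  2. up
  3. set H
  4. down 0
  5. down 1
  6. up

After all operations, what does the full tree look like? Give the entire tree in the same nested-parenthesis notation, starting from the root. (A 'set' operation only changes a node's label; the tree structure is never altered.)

Answer: H(L(O(S) T(Z(C))))

Derivation:
Step 1 (down 0): focus=L path=0 depth=1 children=['O', 'T'] left=[] right=[] parent=Q
Step 2 (up): focus=Q path=root depth=0 children=['L'] (at root)
Step 3 (set H): focus=H path=root depth=0 children=['L'] (at root)
Step 4 (down 0): focus=L path=0 depth=1 children=['O', 'T'] left=[] right=[] parent=H
Step 5 (down 1): focus=T path=0/1 depth=2 children=['Z'] left=['O'] right=[] parent=L
Step 6 (up): focus=L path=0 depth=1 children=['O', 'T'] left=[] right=[] parent=H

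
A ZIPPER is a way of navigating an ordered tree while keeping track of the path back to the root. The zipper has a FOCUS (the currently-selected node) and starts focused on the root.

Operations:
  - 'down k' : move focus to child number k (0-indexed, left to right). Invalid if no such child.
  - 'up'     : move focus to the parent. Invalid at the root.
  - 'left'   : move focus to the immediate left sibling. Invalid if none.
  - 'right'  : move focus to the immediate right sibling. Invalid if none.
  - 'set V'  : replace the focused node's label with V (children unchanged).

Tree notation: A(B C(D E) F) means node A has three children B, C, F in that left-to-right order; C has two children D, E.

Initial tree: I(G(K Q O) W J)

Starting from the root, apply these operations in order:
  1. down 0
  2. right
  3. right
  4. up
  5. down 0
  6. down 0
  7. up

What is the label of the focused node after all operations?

Answer: G

Derivation:
Step 1 (down 0): focus=G path=0 depth=1 children=['K', 'Q', 'O'] left=[] right=['W', 'J'] parent=I
Step 2 (right): focus=W path=1 depth=1 children=[] left=['G'] right=['J'] parent=I
Step 3 (right): focus=J path=2 depth=1 children=[] left=['G', 'W'] right=[] parent=I
Step 4 (up): focus=I path=root depth=0 children=['G', 'W', 'J'] (at root)
Step 5 (down 0): focus=G path=0 depth=1 children=['K', 'Q', 'O'] left=[] right=['W', 'J'] parent=I
Step 6 (down 0): focus=K path=0/0 depth=2 children=[] left=[] right=['Q', 'O'] parent=G
Step 7 (up): focus=G path=0 depth=1 children=['K', 'Q', 'O'] left=[] right=['W', 'J'] parent=I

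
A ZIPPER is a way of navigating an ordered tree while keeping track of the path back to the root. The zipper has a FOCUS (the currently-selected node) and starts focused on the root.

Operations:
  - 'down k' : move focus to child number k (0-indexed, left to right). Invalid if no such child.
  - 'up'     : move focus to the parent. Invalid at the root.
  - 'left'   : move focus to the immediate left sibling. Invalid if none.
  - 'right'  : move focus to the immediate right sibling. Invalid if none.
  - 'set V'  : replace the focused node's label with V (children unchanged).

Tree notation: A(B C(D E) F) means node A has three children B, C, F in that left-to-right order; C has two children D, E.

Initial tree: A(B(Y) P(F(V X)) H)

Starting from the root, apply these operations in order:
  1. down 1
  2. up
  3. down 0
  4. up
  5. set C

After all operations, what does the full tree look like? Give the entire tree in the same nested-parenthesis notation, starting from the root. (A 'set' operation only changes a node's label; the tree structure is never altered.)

Answer: C(B(Y) P(F(V X)) H)

Derivation:
Step 1 (down 1): focus=P path=1 depth=1 children=['F'] left=['B'] right=['H'] parent=A
Step 2 (up): focus=A path=root depth=0 children=['B', 'P', 'H'] (at root)
Step 3 (down 0): focus=B path=0 depth=1 children=['Y'] left=[] right=['P', 'H'] parent=A
Step 4 (up): focus=A path=root depth=0 children=['B', 'P', 'H'] (at root)
Step 5 (set C): focus=C path=root depth=0 children=['B', 'P', 'H'] (at root)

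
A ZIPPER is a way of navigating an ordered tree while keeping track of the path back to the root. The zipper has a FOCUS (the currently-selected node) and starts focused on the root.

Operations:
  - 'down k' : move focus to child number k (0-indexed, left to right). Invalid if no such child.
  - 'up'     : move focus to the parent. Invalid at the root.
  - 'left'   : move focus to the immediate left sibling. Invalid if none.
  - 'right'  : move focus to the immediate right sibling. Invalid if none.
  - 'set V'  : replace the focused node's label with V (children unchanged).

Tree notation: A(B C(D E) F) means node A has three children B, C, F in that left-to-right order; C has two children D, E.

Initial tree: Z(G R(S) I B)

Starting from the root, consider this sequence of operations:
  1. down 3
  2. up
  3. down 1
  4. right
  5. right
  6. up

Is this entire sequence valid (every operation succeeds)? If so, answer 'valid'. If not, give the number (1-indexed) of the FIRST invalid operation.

Answer: valid

Derivation:
Step 1 (down 3): focus=B path=3 depth=1 children=[] left=['G', 'R', 'I'] right=[] parent=Z
Step 2 (up): focus=Z path=root depth=0 children=['G', 'R', 'I', 'B'] (at root)
Step 3 (down 1): focus=R path=1 depth=1 children=['S'] left=['G'] right=['I', 'B'] parent=Z
Step 4 (right): focus=I path=2 depth=1 children=[] left=['G', 'R'] right=['B'] parent=Z
Step 5 (right): focus=B path=3 depth=1 children=[] left=['G', 'R', 'I'] right=[] parent=Z
Step 6 (up): focus=Z path=root depth=0 children=['G', 'R', 'I', 'B'] (at root)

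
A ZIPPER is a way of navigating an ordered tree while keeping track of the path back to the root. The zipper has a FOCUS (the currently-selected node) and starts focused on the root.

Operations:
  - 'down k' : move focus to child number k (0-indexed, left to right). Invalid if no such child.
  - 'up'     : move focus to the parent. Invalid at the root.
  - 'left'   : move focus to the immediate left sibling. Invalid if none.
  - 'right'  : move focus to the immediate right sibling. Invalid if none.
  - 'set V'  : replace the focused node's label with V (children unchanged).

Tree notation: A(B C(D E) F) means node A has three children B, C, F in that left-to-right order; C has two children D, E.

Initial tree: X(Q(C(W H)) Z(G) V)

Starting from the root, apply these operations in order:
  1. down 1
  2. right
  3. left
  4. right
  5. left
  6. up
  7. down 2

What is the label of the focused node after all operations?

Answer: V

Derivation:
Step 1 (down 1): focus=Z path=1 depth=1 children=['G'] left=['Q'] right=['V'] parent=X
Step 2 (right): focus=V path=2 depth=1 children=[] left=['Q', 'Z'] right=[] parent=X
Step 3 (left): focus=Z path=1 depth=1 children=['G'] left=['Q'] right=['V'] parent=X
Step 4 (right): focus=V path=2 depth=1 children=[] left=['Q', 'Z'] right=[] parent=X
Step 5 (left): focus=Z path=1 depth=1 children=['G'] left=['Q'] right=['V'] parent=X
Step 6 (up): focus=X path=root depth=0 children=['Q', 'Z', 'V'] (at root)
Step 7 (down 2): focus=V path=2 depth=1 children=[] left=['Q', 'Z'] right=[] parent=X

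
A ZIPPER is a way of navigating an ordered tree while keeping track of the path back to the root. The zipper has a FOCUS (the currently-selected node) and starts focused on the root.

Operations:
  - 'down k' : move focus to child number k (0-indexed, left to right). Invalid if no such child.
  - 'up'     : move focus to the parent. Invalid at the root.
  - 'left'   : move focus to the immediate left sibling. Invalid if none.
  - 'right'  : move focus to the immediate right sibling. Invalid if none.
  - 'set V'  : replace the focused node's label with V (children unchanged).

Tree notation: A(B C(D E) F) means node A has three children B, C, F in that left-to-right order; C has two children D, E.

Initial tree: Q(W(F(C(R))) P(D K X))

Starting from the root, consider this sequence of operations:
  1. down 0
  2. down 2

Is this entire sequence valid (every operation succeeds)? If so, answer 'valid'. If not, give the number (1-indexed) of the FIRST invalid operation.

Step 1 (down 0): focus=W path=0 depth=1 children=['F'] left=[] right=['P'] parent=Q
Step 2 (down 2): INVALID

Answer: 2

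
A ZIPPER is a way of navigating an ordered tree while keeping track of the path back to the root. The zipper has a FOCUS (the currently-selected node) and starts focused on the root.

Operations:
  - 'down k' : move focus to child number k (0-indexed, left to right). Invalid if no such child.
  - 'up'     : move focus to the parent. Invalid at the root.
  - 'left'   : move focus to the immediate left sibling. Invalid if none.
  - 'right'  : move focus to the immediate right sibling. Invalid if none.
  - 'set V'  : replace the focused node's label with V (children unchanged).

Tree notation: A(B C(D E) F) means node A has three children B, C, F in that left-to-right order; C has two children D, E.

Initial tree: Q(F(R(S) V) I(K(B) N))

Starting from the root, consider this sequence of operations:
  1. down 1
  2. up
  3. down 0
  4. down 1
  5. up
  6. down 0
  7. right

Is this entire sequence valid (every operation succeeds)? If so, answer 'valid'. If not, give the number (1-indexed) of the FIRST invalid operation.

Answer: valid

Derivation:
Step 1 (down 1): focus=I path=1 depth=1 children=['K', 'N'] left=['F'] right=[] parent=Q
Step 2 (up): focus=Q path=root depth=0 children=['F', 'I'] (at root)
Step 3 (down 0): focus=F path=0 depth=1 children=['R', 'V'] left=[] right=['I'] parent=Q
Step 4 (down 1): focus=V path=0/1 depth=2 children=[] left=['R'] right=[] parent=F
Step 5 (up): focus=F path=0 depth=1 children=['R', 'V'] left=[] right=['I'] parent=Q
Step 6 (down 0): focus=R path=0/0 depth=2 children=['S'] left=[] right=['V'] parent=F
Step 7 (right): focus=V path=0/1 depth=2 children=[] left=['R'] right=[] parent=F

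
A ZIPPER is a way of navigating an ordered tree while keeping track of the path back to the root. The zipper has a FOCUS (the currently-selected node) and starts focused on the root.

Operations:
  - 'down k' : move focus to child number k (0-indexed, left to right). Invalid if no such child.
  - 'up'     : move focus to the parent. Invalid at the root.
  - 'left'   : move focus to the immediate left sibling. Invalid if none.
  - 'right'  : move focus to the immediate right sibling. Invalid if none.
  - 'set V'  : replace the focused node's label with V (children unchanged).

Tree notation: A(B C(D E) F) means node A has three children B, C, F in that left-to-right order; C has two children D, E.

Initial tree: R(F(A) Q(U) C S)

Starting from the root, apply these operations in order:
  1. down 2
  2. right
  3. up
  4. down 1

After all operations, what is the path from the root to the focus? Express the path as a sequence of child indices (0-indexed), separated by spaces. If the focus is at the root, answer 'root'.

Answer: 1

Derivation:
Step 1 (down 2): focus=C path=2 depth=1 children=[] left=['F', 'Q'] right=['S'] parent=R
Step 2 (right): focus=S path=3 depth=1 children=[] left=['F', 'Q', 'C'] right=[] parent=R
Step 3 (up): focus=R path=root depth=0 children=['F', 'Q', 'C', 'S'] (at root)
Step 4 (down 1): focus=Q path=1 depth=1 children=['U'] left=['F'] right=['C', 'S'] parent=R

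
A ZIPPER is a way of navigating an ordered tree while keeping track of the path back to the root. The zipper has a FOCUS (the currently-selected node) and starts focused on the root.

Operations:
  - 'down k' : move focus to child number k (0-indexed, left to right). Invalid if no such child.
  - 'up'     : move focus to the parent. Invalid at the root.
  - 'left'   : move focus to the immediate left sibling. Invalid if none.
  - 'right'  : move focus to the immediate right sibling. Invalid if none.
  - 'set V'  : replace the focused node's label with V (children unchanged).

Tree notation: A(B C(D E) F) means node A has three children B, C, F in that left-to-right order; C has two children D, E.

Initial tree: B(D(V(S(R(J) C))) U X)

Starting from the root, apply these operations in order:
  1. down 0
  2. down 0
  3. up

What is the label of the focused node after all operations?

Answer: D

Derivation:
Step 1 (down 0): focus=D path=0 depth=1 children=['V'] left=[] right=['U', 'X'] parent=B
Step 2 (down 0): focus=V path=0/0 depth=2 children=['S'] left=[] right=[] parent=D
Step 3 (up): focus=D path=0 depth=1 children=['V'] left=[] right=['U', 'X'] parent=B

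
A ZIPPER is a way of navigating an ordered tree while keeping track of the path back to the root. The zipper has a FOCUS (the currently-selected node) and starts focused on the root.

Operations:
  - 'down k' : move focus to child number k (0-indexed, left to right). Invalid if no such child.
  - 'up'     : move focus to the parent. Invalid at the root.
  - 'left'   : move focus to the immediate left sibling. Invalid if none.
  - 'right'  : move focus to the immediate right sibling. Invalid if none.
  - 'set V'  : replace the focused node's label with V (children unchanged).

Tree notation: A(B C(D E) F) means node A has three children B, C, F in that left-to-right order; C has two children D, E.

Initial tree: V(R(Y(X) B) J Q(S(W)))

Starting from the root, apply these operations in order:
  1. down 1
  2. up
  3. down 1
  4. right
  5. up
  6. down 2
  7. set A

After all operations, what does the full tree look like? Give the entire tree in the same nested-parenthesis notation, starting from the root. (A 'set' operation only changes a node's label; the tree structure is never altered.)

Answer: V(R(Y(X) B) J A(S(W)))

Derivation:
Step 1 (down 1): focus=J path=1 depth=1 children=[] left=['R'] right=['Q'] parent=V
Step 2 (up): focus=V path=root depth=0 children=['R', 'J', 'Q'] (at root)
Step 3 (down 1): focus=J path=1 depth=1 children=[] left=['R'] right=['Q'] parent=V
Step 4 (right): focus=Q path=2 depth=1 children=['S'] left=['R', 'J'] right=[] parent=V
Step 5 (up): focus=V path=root depth=0 children=['R', 'J', 'Q'] (at root)
Step 6 (down 2): focus=Q path=2 depth=1 children=['S'] left=['R', 'J'] right=[] parent=V
Step 7 (set A): focus=A path=2 depth=1 children=['S'] left=['R', 'J'] right=[] parent=V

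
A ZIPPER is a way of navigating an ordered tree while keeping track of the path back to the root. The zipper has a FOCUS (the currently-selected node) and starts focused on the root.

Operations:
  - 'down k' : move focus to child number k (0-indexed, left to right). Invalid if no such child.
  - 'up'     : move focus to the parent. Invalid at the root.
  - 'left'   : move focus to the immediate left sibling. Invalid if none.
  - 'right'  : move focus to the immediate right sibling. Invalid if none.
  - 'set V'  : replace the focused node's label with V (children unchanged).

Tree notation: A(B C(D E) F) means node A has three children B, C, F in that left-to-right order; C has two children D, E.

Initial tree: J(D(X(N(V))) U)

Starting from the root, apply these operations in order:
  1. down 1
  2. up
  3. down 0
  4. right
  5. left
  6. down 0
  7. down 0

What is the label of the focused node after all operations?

Answer: N

Derivation:
Step 1 (down 1): focus=U path=1 depth=1 children=[] left=['D'] right=[] parent=J
Step 2 (up): focus=J path=root depth=0 children=['D', 'U'] (at root)
Step 3 (down 0): focus=D path=0 depth=1 children=['X'] left=[] right=['U'] parent=J
Step 4 (right): focus=U path=1 depth=1 children=[] left=['D'] right=[] parent=J
Step 5 (left): focus=D path=0 depth=1 children=['X'] left=[] right=['U'] parent=J
Step 6 (down 0): focus=X path=0/0 depth=2 children=['N'] left=[] right=[] parent=D
Step 7 (down 0): focus=N path=0/0/0 depth=3 children=['V'] left=[] right=[] parent=X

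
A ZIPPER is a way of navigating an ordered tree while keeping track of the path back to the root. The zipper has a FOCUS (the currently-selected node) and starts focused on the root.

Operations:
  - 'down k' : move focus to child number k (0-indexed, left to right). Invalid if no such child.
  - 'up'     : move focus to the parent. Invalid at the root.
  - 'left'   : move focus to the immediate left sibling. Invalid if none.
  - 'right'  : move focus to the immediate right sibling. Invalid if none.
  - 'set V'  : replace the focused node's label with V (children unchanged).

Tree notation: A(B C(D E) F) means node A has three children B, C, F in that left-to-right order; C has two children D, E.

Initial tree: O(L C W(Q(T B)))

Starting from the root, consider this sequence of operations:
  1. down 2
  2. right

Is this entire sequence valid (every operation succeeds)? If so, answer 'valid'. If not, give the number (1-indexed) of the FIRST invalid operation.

Answer: 2

Derivation:
Step 1 (down 2): focus=W path=2 depth=1 children=['Q'] left=['L', 'C'] right=[] parent=O
Step 2 (right): INVALID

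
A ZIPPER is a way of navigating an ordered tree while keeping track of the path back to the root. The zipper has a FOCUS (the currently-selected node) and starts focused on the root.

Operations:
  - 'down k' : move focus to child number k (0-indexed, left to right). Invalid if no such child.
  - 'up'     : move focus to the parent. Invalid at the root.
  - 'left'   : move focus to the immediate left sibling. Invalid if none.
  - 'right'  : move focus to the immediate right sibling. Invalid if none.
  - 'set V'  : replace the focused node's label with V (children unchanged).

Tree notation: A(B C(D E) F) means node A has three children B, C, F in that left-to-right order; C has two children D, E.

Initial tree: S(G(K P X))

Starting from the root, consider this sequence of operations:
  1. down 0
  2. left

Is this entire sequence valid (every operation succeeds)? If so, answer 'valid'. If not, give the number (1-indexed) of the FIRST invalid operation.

Step 1 (down 0): focus=G path=0 depth=1 children=['K', 'P', 'X'] left=[] right=[] parent=S
Step 2 (left): INVALID

Answer: 2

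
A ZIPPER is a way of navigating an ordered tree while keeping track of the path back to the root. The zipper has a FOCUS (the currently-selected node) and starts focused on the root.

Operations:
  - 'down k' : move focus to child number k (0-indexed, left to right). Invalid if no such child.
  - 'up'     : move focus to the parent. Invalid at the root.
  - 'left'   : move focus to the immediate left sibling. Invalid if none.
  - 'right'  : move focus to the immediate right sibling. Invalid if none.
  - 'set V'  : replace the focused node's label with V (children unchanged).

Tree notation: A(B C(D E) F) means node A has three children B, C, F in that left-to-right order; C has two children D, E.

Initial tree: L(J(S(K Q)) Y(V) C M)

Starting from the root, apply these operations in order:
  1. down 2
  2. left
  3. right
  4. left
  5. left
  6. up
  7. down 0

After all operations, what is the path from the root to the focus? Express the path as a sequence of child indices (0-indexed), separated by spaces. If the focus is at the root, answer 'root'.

Step 1 (down 2): focus=C path=2 depth=1 children=[] left=['J', 'Y'] right=['M'] parent=L
Step 2 (left): focus=Y path=1 depth=1 children=['V'] left=['J'] right=['C', 'M'] parent=L
Step 3 (right): focus=C path=2 depth=1 children=[] left=['J', 'Y'] right=['M'] parent=L
Step 4 (left): focus=Y path=1 depth=1 children=['V'] left=['J'] right=['C', 'M'] parent=L
Step 5 (left): focus=J path=0 depth=1 children=['S'] left=[] right=['Y', 'C', 'M'] parent=L
Step 6 (up): focus=L path=root depth=0 children=['J', 'Y', 'C', 'M'] (at root)
Step 7 (down 0): focus=J path=0 depth=1 children=['S'] left=[] right=['Y', 'C', 'M'] parent=L

Answer: 0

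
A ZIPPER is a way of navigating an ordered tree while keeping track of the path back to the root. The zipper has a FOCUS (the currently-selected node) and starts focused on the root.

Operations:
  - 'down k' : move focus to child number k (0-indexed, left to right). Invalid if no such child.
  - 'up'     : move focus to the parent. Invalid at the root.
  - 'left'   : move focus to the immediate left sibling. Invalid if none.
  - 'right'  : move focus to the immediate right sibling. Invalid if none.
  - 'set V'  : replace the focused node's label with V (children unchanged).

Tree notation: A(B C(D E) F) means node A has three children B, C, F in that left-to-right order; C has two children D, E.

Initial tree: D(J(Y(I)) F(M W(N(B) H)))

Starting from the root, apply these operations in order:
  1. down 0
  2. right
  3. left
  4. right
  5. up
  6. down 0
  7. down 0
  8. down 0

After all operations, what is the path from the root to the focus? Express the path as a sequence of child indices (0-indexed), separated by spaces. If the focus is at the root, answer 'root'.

Answer: 0 0 0

Derivation:
Step 1 (down 0): focus=J path=0 depth=1 children=['Y'] left=[] right=['F'] parent=D
Step 2 (right): focus=F path=1 depth=1 children=['M', 'W'] left=['J'] right=[] parent=D
Step 3 (left): focus=J path=0 depth=1 children=['Y'] left=[] right=['F'] parent=D
Step 4 (right): focus=F path=1 depth=1 children=['M', 'W'] left=['J'] right=[] parent=D
Step 5 (up): focus=D path=root depth=0 children=['J', 'F'] (at root)
Step 6 (down 0): focus=J path=0 depth=1 children=['Y'] left=[] right=['F'] parent=D
Step 7 (down 0): focus=Y path=0/0 depth=2 children=['I'] left=[] right=[] parent=J
Step 8 (down 0): focus=I path=0/0/0 depth=3 children=[] left=[] right=[] parent=Y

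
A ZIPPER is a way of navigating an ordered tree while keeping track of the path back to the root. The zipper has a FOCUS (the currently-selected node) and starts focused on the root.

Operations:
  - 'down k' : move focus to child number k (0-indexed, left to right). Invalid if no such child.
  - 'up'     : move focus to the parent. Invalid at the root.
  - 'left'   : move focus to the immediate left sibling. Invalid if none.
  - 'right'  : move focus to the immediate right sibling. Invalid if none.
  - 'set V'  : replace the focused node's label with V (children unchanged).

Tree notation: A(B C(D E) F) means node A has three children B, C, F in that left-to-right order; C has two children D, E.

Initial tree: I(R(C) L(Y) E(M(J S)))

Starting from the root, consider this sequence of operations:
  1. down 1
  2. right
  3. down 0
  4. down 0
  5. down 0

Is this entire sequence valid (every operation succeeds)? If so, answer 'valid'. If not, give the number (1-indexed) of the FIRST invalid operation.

Step 1 (down 1): focus=L path=1 depth=1 children=['Y'] left=['R'] right=['E'] parent=I
Step 2 (right): focus=E path=2 depth=1 children=['M'] left=['R', 'L'] right=[] parent=I
Step 3 (down 0): focus=M path=2/0 depth=2 children=['J', 'S'] left=[] right=[] parent=E
Step 4 (down 0): focus=J path=2/0/0 depth=3 children=[] left=[] right=['S'] parent=M
Step 5 (down 0): INVALID

Answer: 5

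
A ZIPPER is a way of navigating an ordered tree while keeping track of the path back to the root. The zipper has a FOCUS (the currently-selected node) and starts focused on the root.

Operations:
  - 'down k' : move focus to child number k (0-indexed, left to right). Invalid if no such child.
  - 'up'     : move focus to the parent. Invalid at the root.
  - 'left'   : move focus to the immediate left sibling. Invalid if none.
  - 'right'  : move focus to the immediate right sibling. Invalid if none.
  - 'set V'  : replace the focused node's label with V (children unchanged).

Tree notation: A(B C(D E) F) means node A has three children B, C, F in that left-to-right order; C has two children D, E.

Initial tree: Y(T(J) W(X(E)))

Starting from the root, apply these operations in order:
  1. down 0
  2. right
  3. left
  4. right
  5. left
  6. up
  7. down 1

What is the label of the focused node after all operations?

Answer: W

Derivation:
Step 1 (down 0): focus=T path=0 depth=1 children=['J'] left=[] right=['W'] parent=Y
Step 2 (right): focus=W path=1 depth=1 children=['X'] left=['T'] right=[] parent=Y
Step 3 (left): focus=T path=0 depth=1 children=['J'] left=[] right=['W'] parent=Y
Step 4 (right): focus=W path=1 depth=1 children=['X'] left=['T'] right=[] parent=Y
Step 5 (left): focus=T path=0 depth=1 children=['J'] left=[] right=['W'] parent=Y
Step 6 (up): focus=Y path=root depth=0 children=['T', 'W'] (at root)
Step 7 (down 1): focus=W path=1 depth=1 children=['X'] left=['T'] right=[] parent=Y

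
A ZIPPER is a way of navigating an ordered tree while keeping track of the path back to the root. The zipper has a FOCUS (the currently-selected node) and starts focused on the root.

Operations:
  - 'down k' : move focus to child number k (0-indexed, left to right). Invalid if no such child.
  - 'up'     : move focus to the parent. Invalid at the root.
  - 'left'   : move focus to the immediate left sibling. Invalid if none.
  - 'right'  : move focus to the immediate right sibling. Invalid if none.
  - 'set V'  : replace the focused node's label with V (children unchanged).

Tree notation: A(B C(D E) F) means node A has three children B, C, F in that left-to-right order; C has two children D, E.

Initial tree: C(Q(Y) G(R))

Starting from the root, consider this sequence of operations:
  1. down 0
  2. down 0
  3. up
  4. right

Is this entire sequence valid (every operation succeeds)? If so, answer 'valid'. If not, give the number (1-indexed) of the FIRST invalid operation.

Step 1 (down 0): focus=Q path=0 depth=1 children=['Y'] left=[] right=['G'] parent=C
Step 2 (down 0): focus=Y path=0/0 depth=2 children=[] left=[] right=[] parent=Q
Step 3 (up): focus=Q path=0 depth=1 children=['Y'] left=[] right=['G'] parent=C
Step 4 (right): focus=G path=1 depth=1 children=['R'] left=['Q'] right=[] parent=C

Answer: valid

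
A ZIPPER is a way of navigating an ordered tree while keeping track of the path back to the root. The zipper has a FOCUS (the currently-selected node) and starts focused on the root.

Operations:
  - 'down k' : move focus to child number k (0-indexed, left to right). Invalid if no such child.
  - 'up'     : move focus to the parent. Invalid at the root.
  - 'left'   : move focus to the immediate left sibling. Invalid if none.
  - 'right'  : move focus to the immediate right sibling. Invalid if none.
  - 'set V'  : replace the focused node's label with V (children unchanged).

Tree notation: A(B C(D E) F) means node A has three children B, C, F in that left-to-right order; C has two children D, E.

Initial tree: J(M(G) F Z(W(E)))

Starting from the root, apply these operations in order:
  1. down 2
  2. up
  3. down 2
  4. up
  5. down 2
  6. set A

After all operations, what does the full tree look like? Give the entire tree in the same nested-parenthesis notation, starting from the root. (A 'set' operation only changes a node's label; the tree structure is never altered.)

Answer: J(M(G) F A(W(E)))

Derivation:
Step 1 (down 2): focus=Z path=2 depth=1 children=['W'] left=['M', 'F'] right=[] parent=J
Step 2 (up): focus=J path=root depth=0 children=['M', 'F', 'Z'] (at root)
Step 3 (down 2): focus=Z path=2 depth=1 children=['W'] left=['M', 'F'] right=[] parent=J
Step 4 (up): focus=J path=root depth=0 children=['M', 'F', 'Z'] (at root)
Step 5 (down 2): focus=Z path=2 depth=1 children=['W'] left=['M', 'F'] right=[] parent=J
Step 6 (set A): focus=A path=2 depth=1 children=['W'] left=['M', 'F'] right=[] parent=J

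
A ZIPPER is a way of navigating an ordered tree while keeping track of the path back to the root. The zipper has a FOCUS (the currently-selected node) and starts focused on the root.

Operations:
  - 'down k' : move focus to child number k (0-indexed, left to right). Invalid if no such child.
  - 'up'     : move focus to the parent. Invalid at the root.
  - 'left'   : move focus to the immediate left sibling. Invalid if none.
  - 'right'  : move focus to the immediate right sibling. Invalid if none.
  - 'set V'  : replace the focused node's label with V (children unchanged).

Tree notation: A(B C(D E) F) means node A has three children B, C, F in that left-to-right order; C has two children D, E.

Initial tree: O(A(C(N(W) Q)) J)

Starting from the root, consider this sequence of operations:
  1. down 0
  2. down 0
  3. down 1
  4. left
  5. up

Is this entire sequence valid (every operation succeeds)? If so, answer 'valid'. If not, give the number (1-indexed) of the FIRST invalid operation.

Answer: valid

Derivation:
Step 1 (down 0): focus=A path=0 depth=1 children=['C'] left=[] right=['J'] parent=O
Step 2 (down 0): focus=C path=0/0 depth=2 children=['N', 'Q'] left=[] right=[] parent=A
Step 3 (down 1): focus=Q path=0/0/1 depth=3 children=[] left=['N'] right=[] parent=C
Step 4 (left): focus=N path=0/0/0 depth=3 children=['W'] left=[] right=['Q'] parent=C
Step 5 (up): focus=C path=0/0 depth=2 children=['N', 'Q'] left=[] right=[] parent=A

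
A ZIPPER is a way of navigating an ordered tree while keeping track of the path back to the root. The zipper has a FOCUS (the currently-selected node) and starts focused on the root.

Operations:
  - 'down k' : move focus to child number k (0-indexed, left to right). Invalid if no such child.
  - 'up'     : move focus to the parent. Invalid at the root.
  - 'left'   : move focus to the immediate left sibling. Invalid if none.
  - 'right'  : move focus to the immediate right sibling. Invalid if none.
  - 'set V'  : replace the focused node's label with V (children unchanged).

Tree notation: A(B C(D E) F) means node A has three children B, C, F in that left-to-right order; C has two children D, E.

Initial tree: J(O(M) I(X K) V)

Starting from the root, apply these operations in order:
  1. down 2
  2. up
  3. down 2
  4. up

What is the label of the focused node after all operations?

Answer: J

Derivation:
Step 1 (down 2): focus=V path=2 depth=1 children=[] left=['O', 'I'] right=[] parent=J
Step 2 (up): focus=J path=root depth=0 children=['O', 'I', 'V'] (at root)
Step 3 (down 2): focus=V path=2 depth=1 children=[] left=['O', 'I'] right=[] parent=J
Step 4 (up): focus=J path=root depth=0 children=['O', 'I', 'V'] (at root)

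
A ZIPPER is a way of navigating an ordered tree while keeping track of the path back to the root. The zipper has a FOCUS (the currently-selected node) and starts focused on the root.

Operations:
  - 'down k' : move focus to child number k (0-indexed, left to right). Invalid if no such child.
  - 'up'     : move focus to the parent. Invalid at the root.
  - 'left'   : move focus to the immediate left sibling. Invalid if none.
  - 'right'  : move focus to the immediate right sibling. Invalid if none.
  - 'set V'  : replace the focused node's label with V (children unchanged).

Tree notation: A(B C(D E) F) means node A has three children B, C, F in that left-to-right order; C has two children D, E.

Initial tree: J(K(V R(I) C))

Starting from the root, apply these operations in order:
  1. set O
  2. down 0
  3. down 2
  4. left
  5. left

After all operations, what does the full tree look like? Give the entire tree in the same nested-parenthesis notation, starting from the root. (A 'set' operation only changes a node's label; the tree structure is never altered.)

Step 1 (set O): focus=O path=root depth=0 children=['K'] (at root)
Step 2 (down 0): focus=K path=0 depth=1 children=['V', 'R', 'C'] left=[] right=[] parent=O
Step 3 (down 2): focus=C path=0/2 depth=2 children=[] left=['V', 'R'] right=[] parent=K
Step 4 (left): focus=R path=0/1 depth=2 children=['I'] left=['V'] right=['C'] parent=K
Step 5 (left): focus=V path=0/0 depth=2 children=[] left=[] right=['R', 'C'] parent=K

Answer: O(K(V R(I) C))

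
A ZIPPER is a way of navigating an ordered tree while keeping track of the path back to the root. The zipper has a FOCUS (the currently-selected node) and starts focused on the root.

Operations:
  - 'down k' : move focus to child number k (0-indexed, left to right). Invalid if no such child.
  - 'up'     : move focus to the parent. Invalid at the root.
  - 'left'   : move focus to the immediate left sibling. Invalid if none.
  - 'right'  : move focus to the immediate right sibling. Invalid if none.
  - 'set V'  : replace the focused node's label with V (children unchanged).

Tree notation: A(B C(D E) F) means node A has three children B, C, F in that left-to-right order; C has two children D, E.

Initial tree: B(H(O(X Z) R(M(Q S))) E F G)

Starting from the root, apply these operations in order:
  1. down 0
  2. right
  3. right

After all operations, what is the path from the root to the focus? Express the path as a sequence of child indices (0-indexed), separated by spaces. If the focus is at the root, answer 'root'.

Step 1 (down 0): focus=H path=0 depth=1 children=['O', 'R'] left=[] right=['E', 'F', 'G'] parent=B
Step 2 (right): focus=E path=1 depth=1 children=[] left=['H'] right=['F', 'G'] parent=B
Step 3 (right): focus=F path=2 depth=1 children=[] left=['H', 'E'] right=['G'] parent=B

Answer: 2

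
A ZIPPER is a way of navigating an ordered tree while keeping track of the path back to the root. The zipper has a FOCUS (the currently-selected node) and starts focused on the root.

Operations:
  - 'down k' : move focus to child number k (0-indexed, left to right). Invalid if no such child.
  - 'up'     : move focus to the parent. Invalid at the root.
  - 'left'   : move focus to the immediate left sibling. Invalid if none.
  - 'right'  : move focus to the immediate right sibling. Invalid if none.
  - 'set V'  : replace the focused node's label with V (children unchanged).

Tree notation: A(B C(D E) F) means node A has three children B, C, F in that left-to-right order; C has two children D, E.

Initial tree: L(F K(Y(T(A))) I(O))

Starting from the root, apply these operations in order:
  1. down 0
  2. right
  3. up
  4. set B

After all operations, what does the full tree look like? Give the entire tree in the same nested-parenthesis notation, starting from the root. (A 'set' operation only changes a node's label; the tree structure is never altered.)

Answer: B(F K(Y(T(A))) I(O))

Derivation:
Step 1 (down 0): focus=F path=0 depth=1 children=[] left=[] right=['K', 'I'] parent=L
Step 2 (right): focus=K path=1 depth=1 children=['Y'] left=['F'] right=['I'] parent=L
Step 3 (up): focus=L path=root depth=0 children=['F', 'K', 'I'] (at root)
Step 4 (set B): focus=B path=root depth=0 children=['F', 'K', 'I'] (at root)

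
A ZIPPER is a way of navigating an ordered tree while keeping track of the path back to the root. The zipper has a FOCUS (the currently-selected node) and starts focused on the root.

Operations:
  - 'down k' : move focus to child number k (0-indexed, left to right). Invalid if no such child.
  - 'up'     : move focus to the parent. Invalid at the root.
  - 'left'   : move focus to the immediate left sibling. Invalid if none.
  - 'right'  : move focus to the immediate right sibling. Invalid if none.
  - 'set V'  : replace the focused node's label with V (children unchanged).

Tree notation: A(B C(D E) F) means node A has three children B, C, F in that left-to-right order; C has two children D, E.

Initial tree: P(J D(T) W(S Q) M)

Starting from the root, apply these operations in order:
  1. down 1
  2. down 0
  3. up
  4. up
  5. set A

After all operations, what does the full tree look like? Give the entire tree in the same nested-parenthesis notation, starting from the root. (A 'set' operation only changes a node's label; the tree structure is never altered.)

Answer: A(J D(T) W(S Q) M)

Derivation:
Step 1 (down 1): focus=D path=1 depth=1 children=['T'] left=['J'] right=['W', 'M'] parent=P
Step 2 (down 0): focus=T path=1/0 depth=2 children=[] left=[] right=[] parent=D
Step 3 (up): focus=D path=1 depth=1 children=['T'] left=['J'] right=['W', 'M'] parent=P
Step 4 (up): focus=P path=root depth=0 children=['J', 'D', 'W', 'M'] (at root)
Step 5 (set A): focus=A path=root depth=0 children=['J', 'D', 'W', 'M'] (at root)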